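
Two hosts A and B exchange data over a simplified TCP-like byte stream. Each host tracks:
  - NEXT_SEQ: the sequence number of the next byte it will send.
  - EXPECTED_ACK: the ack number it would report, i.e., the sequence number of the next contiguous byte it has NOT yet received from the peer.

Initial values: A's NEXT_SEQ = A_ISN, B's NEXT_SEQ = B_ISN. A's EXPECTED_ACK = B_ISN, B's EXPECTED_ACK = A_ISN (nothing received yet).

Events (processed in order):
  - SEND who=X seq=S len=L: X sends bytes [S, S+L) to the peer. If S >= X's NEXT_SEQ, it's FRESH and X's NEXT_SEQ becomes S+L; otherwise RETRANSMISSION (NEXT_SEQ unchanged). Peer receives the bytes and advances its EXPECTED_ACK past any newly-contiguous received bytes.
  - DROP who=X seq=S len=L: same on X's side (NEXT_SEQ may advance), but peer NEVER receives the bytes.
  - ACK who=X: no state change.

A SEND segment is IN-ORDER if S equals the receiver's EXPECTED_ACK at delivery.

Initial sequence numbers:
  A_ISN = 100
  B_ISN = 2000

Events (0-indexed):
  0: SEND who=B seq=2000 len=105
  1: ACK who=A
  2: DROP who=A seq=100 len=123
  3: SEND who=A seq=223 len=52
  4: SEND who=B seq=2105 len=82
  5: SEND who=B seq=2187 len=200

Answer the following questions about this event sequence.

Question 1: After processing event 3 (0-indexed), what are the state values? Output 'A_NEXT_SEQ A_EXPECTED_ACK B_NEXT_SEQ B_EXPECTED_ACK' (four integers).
After event 0: A_seq=100 A_ack=2105 B_seq=2105 B_ack=100
After event 1: A_seq=100 A_ack=2105 B_seq=2105 B_ack=100
After event 2: A_seq=223 A_ack=2105 B_seq=2105 B_ack=100
After event 3: A_seq=275 A_ack=2105 B_seq=2105 B_ack=100

275 2105 2105 100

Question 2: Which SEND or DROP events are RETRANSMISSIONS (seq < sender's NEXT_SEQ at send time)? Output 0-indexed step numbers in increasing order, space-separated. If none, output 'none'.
Step 0: SEND seq=2000 -> fresh
Step 2: DROP seq=100 -> fresh
Step 3: SEND seq=223 -> fresh
Step 4: SEND seq=2105 -> fresh
Step 5: SEND seq=2187 -> fresh

Answer: none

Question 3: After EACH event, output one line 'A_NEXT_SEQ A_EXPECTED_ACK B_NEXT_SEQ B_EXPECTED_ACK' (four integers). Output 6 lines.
100 2105 2105 100
100 2105 2105 100
223 2105 2105 100
275 2105 2105 100
275 2187 2187 100
275 2387 2387 100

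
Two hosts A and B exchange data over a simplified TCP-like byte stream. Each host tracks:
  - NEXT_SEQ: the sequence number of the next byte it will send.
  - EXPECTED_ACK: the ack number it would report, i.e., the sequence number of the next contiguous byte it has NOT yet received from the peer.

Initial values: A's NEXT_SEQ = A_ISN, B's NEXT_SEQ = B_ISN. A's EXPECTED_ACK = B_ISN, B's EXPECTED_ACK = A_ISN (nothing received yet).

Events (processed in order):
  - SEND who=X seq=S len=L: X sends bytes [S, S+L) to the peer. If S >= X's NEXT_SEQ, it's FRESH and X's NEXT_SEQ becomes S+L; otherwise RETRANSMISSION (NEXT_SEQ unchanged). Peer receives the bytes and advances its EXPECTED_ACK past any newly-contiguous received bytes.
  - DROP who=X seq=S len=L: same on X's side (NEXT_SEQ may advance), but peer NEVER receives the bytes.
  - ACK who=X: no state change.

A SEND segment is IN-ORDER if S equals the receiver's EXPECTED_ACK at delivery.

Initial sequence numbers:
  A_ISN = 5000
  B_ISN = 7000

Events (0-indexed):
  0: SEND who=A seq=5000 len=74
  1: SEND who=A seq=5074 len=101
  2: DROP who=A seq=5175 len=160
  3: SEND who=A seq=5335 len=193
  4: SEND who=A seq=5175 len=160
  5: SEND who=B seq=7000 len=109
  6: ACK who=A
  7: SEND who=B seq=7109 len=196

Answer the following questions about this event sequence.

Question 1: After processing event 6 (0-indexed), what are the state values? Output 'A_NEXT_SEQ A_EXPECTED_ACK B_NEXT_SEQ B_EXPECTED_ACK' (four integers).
After event 0: A_seq=5074 A_ack=7000 B_seq=7000 B_ack=5074
After event 1: A_seq=5175 A_ack=7000 B_seq=7000 B_ack=5175
After event 2: A_seq=5335 A_ack=7000 B_seq=7000 B_ack=5175
After event 3: A_seq=5528 A_ack=7000 B_seq=7000 B_ack=5175
After event 4: A_seq=5528 A_ack=7000 B_seq=7000 B_ack=5528
After event 5: A_seq=5528 A_ack=7109 B_seq=7109 B_ack=5528
After event 6: A_seq=5528 A_ack=7109 B_seq=7109 B_ack=5528

5528 7109 7109 5528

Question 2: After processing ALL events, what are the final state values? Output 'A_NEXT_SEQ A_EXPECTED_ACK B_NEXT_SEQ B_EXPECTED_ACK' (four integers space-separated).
After event 0: A_seq=5074 A_ack=7000 B_seq=7000 B_ack=5074
After event 1: A_seq=5175 A_ack=7000 B_seq=7000 B_ack=5175
After event 2: A_seq=5335 A_ack=7000 B_seq=7000 B_ack=5175
After event 3: A_seq=5528 A_ack=7000 B_seq=7000 B_ack=5175
After event 4: A_seq=5528 A_ack=7000 B_seq=7000 B_ack=5528
After event 5: A_seq=5528 A_ack=7109 B_seq=7109 B_ack=5528
After event 6: A_seq=5528 A_ack=7109 B_seq=7109 B_ack=5528
After event 7: A_seq=5528 A_ack=7305 B_seq=7305 B_ack=5528

Answer: 5528 7305 7305 5528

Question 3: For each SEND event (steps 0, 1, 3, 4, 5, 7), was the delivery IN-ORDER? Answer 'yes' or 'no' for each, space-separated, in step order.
Step 0: SEND seq=5000 -> in-order
Step 1: SEND seq=5074 -> in-order
Step 3: SEND seq=5335 -> out-of-order
Step 4: SEND seq=5175 -> in-order
Step 5: SEND seq=7000 -> in-order
Step 7: SEND seq=7109 -> in-order

Answer: yes yes no yes yes yes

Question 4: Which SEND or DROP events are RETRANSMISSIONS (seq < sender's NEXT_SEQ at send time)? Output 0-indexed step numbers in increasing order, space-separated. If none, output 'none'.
Step 0: SEND seq=5000 -> fresh
Step 1: SEND seq=5074 -> fresh
Step 2: DROP seq=5175 -> fresh
Step 3: SEND seq=5335 -> fresh
Step 4: SEND seq=5175 -> retransmit
Step 5: SEND seq=7000 -> fresh
Step 7: SEND seq=7109 -> fresh

Answer: 4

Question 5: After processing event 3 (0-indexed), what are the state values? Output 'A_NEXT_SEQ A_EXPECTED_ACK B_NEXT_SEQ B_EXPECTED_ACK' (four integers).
After event 0: A_seq=5074 A_ack=7000 B_seq=7000 B_ack=5074
After event 1: A_seq=5175 A_ack=7000 B_seq=7000 B_ack=5175
After event 2: A_seq=5335 A_ack=7000 B_seq=7000 B_ack=5175
After event 3: A_seq=5528 A_ack=7000 B_seq=7000 B_ack=5175

5528 7000 7000 5175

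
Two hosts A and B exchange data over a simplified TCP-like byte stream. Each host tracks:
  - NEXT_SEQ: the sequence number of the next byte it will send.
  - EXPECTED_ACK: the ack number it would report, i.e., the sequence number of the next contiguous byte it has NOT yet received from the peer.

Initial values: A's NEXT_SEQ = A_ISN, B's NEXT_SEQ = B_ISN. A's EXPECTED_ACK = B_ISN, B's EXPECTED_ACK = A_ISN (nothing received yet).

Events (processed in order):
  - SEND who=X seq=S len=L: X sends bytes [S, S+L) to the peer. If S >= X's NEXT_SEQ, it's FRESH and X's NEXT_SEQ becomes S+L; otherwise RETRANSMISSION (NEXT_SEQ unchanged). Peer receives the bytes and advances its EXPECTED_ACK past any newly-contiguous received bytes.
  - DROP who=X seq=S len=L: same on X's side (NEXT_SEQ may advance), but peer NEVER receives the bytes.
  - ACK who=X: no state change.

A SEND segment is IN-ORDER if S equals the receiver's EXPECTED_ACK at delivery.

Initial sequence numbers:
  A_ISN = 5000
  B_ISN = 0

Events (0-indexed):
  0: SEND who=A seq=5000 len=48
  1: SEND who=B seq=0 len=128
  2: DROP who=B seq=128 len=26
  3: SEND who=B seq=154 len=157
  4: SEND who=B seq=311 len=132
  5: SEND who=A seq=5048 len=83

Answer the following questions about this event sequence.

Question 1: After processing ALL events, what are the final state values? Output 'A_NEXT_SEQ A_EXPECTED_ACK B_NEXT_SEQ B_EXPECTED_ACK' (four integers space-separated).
Answer: 5131 128 443 5131

Derivation:
After event 0: A_seq=5048 A_ack=0 B_seq=0 B_ack=5048
After event 1: A_seq=5048 A_ack=128 B_seq=128 B_ack=5048
After event 2: A_seq=5048 A_ack=128 B_seq=154 B_ack=5048
After event 3: A_seq=5048 A_ack=128 B_seq=311 B_ack=5048
After event 4: A_seq=5048 A_ack=128 B_seq=443 B_ack=5048
After event 5: A_seq=5131 A_ack=128 B_seq=443 B_ack=5131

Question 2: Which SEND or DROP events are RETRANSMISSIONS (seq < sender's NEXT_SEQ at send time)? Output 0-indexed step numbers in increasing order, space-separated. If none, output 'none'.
Answer: none

Derivation:
Step 0: SEND seq=5000 -> fresh
Step 1: SEND seq=0 -> fresh
Step 2: DROP seq=128 -> fresh
Step 3: SEND seq=154 -> fresh
Step 4: SEND seq=311 -> fresh
Step 5: SEND seq=5048 -> fresh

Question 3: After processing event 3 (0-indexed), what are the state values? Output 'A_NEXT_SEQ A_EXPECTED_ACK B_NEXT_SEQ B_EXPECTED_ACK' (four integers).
After event 0: A_seq=5048 A_ack=0 B_seq=0 B_ack=5048
After event 1: A_seq=5048 A_ack=128 B_seq=128 B_ack=5048
After event 2: A_seq=5048 A_ack=128 B_seq=154 B_ack=5048
After event 3: A_seq=5048 A_ack=128 B_seq=311 B_ack=5048

5048 128 311 5048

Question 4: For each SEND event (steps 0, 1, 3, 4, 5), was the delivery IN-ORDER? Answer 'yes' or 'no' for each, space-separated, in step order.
Step 0: SEND seq=5000 -> in-order
Step 1: SEND seq=0 -> in-order
Step 3: SEND seq=154 -> out-of-order
Step 4: SEND seq=311 -> out-of-order
Step 5: SEND seq=5048 -> in-order

Answer: yes yes no no yes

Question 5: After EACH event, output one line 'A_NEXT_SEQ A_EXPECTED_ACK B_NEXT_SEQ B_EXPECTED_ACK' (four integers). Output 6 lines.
5048 0 0 5048
5048 128 128 5048
5048 128 154 5048
5048 128 311 5048
5048 128 443 5048
5131 128 443 5131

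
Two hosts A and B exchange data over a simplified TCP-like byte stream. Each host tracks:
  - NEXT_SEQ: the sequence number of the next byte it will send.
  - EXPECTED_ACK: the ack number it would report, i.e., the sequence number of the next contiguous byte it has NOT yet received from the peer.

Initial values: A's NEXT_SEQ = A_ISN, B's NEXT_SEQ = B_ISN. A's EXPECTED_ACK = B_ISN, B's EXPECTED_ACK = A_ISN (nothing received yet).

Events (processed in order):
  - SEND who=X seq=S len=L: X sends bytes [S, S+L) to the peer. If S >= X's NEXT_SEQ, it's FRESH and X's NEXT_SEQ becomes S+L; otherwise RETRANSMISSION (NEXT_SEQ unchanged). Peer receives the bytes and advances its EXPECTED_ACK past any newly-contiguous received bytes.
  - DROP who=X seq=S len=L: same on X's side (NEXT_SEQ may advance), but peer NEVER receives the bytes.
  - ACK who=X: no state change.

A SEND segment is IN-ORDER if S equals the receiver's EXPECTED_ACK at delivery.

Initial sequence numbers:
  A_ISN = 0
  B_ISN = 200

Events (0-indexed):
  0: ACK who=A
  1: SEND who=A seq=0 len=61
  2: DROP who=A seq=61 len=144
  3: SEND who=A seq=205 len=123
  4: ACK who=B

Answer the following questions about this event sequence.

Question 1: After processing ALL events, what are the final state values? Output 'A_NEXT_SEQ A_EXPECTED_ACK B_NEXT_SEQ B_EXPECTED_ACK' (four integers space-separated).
Answer: 328 200 200 61

Derivation:
After event 0: A_seq=0 A_ack=200 B_seq=200 B_ack=0
After event 1: A_seq=61 A_ack=200 B_seq=200 B_ack=61
After event 2: A_seq=205 A_ack=200 B_seq=200 B_ack=61
After event 3: A_seq=328 A_ack=200 B_seq=200 B_ack=61
After event 4: A_seq=328 A_ack=200 B_seq=200 B_ack=61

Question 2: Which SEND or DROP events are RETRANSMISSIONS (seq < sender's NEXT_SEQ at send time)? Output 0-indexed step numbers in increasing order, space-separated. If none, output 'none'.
Answer: none

Derivation:
Step 1: SEND seq=0 -> fresh
Step 2: DROP seq=61 -> fresh
Step 3: SEND seq=205 -> fresh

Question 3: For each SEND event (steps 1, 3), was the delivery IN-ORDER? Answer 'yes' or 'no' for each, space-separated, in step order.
Step 1: SEND seq=0 -> in-order
Step 3: SEND seq=205 -> out-of-order

Answer: yes no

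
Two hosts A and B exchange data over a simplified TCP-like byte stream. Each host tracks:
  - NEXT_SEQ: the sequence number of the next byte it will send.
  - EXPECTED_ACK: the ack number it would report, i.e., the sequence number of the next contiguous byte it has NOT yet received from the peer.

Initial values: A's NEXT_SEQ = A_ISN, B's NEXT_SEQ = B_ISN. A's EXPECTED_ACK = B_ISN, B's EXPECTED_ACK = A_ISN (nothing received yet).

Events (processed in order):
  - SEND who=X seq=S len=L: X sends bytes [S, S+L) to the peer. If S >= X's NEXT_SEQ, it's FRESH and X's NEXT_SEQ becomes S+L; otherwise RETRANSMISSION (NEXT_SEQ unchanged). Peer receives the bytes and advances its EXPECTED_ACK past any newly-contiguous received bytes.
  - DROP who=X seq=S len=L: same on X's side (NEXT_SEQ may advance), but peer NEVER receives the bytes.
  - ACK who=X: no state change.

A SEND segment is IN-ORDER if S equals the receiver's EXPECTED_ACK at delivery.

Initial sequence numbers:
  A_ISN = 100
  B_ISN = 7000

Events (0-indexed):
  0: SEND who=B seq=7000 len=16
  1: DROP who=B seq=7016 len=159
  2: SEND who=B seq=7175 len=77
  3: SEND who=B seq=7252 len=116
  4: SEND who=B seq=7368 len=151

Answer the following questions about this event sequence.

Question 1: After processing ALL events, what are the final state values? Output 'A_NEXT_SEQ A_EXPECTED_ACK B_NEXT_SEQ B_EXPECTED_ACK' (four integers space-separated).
Answer: 100 7016 7519 100

Derivation:
After event 0: A_seq=100 A_ack=7016 B_seq=7016 B_ack=100
After event 1: A_seq=100 A_ack=7016 B_seq=7175 B_ack=100
After event 2: A_seq=100 A_ack=7016 B_seq=7252 B_ack=100
After event 3: A_seq=100 A_ack=7016 B_seq=7368 B_ack=100
After event 4: A_seq=100 A_ack=7016 B_seq=7519 B_ack=100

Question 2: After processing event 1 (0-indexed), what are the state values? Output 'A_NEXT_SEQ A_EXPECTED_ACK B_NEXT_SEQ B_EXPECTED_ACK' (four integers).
After event 0: A_seq=100 A_ack=7016 B_seq=7016 B_ack=100
After event 1: A_seq=100 A_ack=7016 B_seq=7175 B_ack=100

100 7016 7175 100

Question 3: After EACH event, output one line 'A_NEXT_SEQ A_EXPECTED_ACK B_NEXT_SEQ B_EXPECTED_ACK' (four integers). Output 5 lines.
100 7016 7016 100
100 7016 7175 100
100 7016 7252 100
100 7016 7368 100
100 7016 7519 100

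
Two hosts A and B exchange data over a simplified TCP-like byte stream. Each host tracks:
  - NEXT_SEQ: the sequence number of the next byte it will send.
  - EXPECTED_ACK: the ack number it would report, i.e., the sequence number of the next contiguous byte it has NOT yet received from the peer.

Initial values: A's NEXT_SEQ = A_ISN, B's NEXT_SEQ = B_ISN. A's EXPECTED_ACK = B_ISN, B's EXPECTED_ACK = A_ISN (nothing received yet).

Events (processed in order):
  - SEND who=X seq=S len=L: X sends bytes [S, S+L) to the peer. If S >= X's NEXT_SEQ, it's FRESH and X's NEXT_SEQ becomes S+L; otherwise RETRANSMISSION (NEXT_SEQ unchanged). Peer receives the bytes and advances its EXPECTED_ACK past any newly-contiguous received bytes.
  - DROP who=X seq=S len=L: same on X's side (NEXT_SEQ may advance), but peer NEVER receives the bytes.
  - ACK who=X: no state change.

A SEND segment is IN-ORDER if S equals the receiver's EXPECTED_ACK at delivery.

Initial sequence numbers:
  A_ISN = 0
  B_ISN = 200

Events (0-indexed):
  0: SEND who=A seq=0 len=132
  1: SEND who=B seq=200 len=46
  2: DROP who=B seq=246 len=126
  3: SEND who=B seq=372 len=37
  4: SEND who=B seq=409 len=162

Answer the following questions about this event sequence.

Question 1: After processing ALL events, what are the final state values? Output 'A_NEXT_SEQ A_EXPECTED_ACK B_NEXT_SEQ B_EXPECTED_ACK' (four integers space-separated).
Answer: 132 246 571 132

Derivation:
After event 0: A_seq=132 A_ack=200 B_seq=200 B_ack=132
After event 1: A_seq=132 A_ack=246 B_seq=246 B_ack=132
After event 2: A_seq=132 A_ack=246 B_seq=372 B_ack=132
After event 3: A_seq=132 A_ack=246 B_seq=409 B_ack=132
After event 4: A_seq=132 A_ack=246 B_seq=571 B_ack=132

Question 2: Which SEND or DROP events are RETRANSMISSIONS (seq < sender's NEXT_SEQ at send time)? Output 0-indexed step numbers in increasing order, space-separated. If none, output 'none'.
Step 0: SEND seq=0 -> fresh
Step 1: SEND seq=200 -> fresh
Step 2: DROP seq=246 -> fresh
Step 3: SEND seq=372 -> fresh
Step 4: SEND seq=409 -> fresh

Answer: none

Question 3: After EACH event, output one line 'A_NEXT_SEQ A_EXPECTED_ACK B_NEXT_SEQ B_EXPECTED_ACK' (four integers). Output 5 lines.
132 200 200 132
132 246 246 132
132 246 372 132
132 246 409 132
132 246 571 132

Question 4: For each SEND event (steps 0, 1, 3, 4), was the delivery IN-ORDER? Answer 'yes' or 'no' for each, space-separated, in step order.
Answer: yes yes no no

Derivation:
Step 0: SEND seq=0 -> in-order
Step 1: SEND seq=200 -> in-order
Step 3: SEND seq=372 -> out-of-order
Step 4: SEND seq=409 -> out-of-order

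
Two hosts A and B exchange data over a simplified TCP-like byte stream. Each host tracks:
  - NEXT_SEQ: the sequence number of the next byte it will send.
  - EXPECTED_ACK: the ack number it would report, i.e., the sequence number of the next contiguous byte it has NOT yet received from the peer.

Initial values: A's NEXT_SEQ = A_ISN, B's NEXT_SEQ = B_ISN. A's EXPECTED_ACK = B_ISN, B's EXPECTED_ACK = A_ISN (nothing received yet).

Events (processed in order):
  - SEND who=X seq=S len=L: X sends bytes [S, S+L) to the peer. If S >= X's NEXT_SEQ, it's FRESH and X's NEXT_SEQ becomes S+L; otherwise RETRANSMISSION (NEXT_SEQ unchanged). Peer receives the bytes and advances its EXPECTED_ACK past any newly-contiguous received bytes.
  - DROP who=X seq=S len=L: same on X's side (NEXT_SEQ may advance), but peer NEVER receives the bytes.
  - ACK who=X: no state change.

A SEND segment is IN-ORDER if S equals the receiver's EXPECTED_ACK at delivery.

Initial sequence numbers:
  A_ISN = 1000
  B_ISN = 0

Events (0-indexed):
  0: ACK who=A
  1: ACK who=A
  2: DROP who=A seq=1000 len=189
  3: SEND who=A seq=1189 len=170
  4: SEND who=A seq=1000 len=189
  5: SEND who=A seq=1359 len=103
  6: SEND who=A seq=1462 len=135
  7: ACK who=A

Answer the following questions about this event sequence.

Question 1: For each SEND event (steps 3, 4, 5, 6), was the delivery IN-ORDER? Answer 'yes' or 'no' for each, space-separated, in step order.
Answer: no yes yes yes

Derivation:
Step 3: SEND seq=1189 -> out-of-order
Step 4: SEND seq=1000 -> in-order
Step 5: SEND seq=1359 -> in-order
Step 6: SEND seq=1462 -> in-order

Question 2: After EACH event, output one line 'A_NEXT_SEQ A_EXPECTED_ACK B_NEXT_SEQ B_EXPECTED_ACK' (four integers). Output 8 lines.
1000 0 0 1000
1000 0 0 1000
1189 0 0 1000
1359 0 0 1000
1359 0 0 1359
1462 0 0 1462
1597 0 0 1597
1597 0 0 1597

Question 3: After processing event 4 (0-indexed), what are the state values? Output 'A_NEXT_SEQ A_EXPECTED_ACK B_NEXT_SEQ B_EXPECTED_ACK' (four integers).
After event 0: A_seq=1000 A_ack=0 B_seq=0 B_ack=1000
After event 1: A_seq=1000 A_ack=0 B_seq=0 B_ack=1000
After event 2: A_seq=1189 A_ack=0 B_seq=0 B_ack=1000
After event 3: A_seq=1359 A_ack=0 B_seq=0 B_ack=1000
After event 4: A_seq=1359 A_ack=0 B_seq=0 B_ack=1359

1359 0 0 1359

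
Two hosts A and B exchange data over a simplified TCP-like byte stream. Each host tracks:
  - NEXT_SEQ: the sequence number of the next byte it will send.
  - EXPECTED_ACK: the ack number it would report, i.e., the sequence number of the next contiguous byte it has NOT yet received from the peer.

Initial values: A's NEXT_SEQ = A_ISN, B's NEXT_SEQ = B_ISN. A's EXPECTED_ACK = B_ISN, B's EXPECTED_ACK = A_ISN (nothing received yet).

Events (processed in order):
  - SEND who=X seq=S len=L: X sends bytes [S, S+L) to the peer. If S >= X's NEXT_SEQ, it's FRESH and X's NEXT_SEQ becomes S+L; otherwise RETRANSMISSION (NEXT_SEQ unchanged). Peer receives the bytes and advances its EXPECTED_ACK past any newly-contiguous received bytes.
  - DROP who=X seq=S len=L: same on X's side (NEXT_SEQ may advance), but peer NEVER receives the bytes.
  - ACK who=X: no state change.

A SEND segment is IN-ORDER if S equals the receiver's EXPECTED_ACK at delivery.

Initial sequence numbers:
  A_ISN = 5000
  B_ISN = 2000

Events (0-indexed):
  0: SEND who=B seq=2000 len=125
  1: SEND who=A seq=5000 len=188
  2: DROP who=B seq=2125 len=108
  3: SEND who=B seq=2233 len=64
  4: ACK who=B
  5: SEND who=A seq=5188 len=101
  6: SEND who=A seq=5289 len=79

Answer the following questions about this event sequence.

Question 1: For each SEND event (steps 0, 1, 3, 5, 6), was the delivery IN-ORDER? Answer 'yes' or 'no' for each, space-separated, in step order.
Answer: yes yes no yes yes

Derivation:
Step 0: SEND seq=2000 -> in-order
Step 1: SEND seq=5000 -> in-order
Step 3: SEND seq=2233 -> out-of-order
Step 5: SEND seq=5188 -> in-order
Step 6: SEND seq=5289 -> in-order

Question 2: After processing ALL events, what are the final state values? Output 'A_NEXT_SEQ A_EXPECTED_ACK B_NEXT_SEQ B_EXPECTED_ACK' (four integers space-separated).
After event 0: A_seq=5000 A_ack=2125 B_seq=2125 B_ack=5000
After event 1: A_seq=5188 A_ack=2125 B_seq=2125 B_ack=5188
After event 2: A_seq=5188 A_ack=2125 B_seq=2233 B_ack=5188
After event 3: A_seq=5188 A_ack=2125 B_seq=2297 B_ack=5188
After event 4: A_seq=5188 A_ack=2125 B_seq=2297 B_ack=5188
After event 5: A_seq=5289 A_ack=2125 B_seq=2297 B_ack=5289
After event 6: A_seq=5368 A_ack=2125 B_seq=2297 B_ack=5368

Answer: 5368 2125 2297 5368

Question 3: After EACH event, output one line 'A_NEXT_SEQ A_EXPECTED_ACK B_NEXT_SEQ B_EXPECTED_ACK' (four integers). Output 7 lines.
5000 2125 2125 5000
5188 2125 2125 5188
5188 2125 2233 5188
5188 2125 2297 5188
5188 2125 2297 5188
5289 2125 2297 5289
5368 2125 2297 5368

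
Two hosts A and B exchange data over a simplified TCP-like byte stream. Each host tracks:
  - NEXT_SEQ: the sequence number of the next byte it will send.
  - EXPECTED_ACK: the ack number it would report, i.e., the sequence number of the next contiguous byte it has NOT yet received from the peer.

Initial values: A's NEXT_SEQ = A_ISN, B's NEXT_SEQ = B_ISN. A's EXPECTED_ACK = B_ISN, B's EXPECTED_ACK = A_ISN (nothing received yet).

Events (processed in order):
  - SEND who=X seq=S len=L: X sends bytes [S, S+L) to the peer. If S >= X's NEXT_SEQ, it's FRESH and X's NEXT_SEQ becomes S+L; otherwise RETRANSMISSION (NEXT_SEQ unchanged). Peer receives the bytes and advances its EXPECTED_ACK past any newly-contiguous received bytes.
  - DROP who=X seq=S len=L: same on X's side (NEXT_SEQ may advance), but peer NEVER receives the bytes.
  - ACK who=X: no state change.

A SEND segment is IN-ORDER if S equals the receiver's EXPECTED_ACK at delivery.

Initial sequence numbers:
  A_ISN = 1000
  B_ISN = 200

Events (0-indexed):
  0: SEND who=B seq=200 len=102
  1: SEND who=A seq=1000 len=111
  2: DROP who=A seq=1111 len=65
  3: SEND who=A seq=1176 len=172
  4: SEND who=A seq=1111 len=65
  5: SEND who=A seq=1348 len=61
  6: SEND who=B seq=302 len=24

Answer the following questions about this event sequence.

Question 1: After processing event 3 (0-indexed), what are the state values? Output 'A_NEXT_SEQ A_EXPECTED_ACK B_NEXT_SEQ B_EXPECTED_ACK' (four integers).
After event 0: A_seq=1000 A_ack=302 B_seq=302 B_ack=1000
After event 1: A_seq=1111 A_ack=302 B_seq=302 B_ack=1111
After event 2: A_seq=1176 A_ack=302 B_seq=302 B_ack=1111
After event 3: A_seq=1348 A_ack=302 B_seq=302 B_ack=1111

1348 302 302 1111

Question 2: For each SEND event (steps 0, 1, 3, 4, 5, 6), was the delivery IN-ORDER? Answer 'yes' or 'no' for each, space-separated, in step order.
Answer: yes yes no yes yes yes

Derivation:
Step 0: SEND seq=200 -> in-order
Step 1: SEND seq=1000 -> in-order
Step 3: SEND seq=1176 -> out-of-order
Step 4: SEND seq=1111 -> in-order
Step 5: SEND seq=1348 -> in-order
Step 6: SEND seq=302 -> in-order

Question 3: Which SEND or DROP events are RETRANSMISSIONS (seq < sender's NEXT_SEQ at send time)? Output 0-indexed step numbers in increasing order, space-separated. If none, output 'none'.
Step 0: SEND seq=200 -> fresh
Step 1: SEND seq=1000 -> fresh
Step 2: DROP seq=1111 -> fresh
Step 3: SEND seq=1176 -> fresh
Step 4: SEND seq=1111 -> retransmit
Step 5: SEND seq=1348 -> fresh
Step 6: SEND seq=302 -> fresh

Answer: 4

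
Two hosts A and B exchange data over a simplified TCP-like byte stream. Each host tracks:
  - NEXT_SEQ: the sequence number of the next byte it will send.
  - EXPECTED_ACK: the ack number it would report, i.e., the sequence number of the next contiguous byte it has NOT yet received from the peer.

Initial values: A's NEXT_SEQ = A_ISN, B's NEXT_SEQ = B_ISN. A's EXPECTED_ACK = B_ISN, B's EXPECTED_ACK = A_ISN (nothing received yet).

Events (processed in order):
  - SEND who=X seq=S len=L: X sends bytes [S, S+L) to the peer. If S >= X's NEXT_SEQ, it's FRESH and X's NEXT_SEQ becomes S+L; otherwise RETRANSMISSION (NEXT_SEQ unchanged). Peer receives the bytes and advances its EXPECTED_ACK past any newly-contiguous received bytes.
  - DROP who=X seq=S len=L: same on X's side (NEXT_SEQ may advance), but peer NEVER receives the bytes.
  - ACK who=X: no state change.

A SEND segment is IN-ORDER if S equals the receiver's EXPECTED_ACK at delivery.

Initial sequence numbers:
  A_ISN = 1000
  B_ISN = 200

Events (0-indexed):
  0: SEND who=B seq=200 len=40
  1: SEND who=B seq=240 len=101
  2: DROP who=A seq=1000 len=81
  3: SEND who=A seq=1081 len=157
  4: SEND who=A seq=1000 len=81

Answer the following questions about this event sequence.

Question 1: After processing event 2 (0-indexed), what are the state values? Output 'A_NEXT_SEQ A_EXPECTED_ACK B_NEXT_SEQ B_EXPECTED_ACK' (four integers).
After event 0: A_seq=1000 A_ack=240 B_seq=240 B_ack=1000
After event 1: A_seq=1000 A_ack=341 B_seq=341 B_ack=1000
After event 2: A_seq=1081 A_ack=341 B_seq=341 B_ack=1000

1081 341 341 1000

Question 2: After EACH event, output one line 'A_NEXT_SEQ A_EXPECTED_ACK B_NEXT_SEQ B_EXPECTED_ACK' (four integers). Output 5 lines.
1000 240 240 1000
1000 341 341 1000
1081 341 341 1000
1238 341 341 1000
1238 341 341 1238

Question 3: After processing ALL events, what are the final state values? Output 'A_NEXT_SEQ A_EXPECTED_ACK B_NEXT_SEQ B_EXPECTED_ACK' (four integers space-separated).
After event 0: A_seq=1000 A_ack=240 B_seq=240 B_ack=1000
After event 1: A_seq=1000 A_ack=341 B_seq=341 B_ack=1000
After event 2: A_seq=1081 A_ack=341 B_seq=341 B_ack=1000
After event 3: A_seq=1238 A_ack=341 B_seq=341 B_ack=1000
After event 4: A_seq=1238 A_ack=341 B_seq=341 B_ack=1238

Answer: 1238 341 341 1238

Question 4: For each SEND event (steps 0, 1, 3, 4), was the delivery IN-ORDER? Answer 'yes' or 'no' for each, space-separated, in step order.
Step 0: SEND seq=200 -> in-order
Step 1: SEND seq=240 -> in-order
Step 3: SEND seq=1081 -> out-of-order
Step 4: SEND seq=1000 -> in-order

Answer: yes yes no yes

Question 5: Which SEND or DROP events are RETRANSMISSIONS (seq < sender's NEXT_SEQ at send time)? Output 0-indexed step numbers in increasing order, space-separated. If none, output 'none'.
Step 0: SEND seq=200 -> fresh
Step 1: SEND seq=240 -> fresh
Step 2: DROP seq=1000 -> fresh
Step 3: SEND seq=1081 -> fresh
Step 4: SEND seq=1000 -> retransmit

Answer: 4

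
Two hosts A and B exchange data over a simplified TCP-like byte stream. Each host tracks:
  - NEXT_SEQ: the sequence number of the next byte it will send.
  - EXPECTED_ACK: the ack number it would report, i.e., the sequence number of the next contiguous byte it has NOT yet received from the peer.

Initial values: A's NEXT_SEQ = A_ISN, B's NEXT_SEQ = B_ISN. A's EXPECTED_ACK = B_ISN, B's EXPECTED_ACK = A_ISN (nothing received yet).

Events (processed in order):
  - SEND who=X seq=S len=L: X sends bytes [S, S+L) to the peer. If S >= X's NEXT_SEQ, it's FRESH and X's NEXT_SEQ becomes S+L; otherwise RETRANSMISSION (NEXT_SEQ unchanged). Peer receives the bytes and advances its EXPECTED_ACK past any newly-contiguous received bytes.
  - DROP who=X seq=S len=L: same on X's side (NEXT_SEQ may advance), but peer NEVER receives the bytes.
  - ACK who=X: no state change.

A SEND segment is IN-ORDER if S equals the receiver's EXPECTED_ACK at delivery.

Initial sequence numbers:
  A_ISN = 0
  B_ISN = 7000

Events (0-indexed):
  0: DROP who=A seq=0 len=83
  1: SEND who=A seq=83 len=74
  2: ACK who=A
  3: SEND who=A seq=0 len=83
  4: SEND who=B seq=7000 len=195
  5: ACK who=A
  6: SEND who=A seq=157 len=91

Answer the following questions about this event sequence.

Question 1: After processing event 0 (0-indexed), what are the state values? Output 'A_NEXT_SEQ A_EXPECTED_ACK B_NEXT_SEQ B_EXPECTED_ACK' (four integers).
After event 0: A_seq=83 A_ack=7000 B_seq=7000 B_ack=0

83 7000 7000 0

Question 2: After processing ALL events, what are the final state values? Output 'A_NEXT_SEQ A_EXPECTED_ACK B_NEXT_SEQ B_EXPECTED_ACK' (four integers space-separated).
Answer: 248 7195 7195 248

Derivation:
After event 0: A_seq=83 A_ack=7000 B_seq=7000 B_ack=0
After event 1: A_seq=157 A_ack=7000 B_seq=7000 B_ack=0
After event 2: A_seq=157 A_ack=7000 B_seq=7000 B_ack=0
After event 3: A_seq=157 A_ack=7000 B_seq=7000 B_ack=157
After event 4: A_seq=157 A_ack=7195 B_seq=7195 B_ack=157
After event 5: A_seq=157 A_ack=7195 B_seq=7195 B_ack=157
After event 6: A_seq=248 A_ack=7195 B_seq=7195 B_ack=248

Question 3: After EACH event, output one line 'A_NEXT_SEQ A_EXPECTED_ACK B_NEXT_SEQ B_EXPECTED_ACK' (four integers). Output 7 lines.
83 7000 7000 0
157 7000 7000 0
157 7000 7000 0
157 7000 7000 157
157 7195 7195 157
157 7195 7195 157
248 7195 7195 248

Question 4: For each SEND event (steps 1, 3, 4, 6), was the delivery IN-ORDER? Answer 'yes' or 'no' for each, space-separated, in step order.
Answer: no yes yes yes

Derivation:
Step 1: SEND seq=83 -> out-of-order
Step 3: SEND seq=0 -> in-order
Step 4: SEND seq=7000 -> in-order
Step 6: SEND seq=157 -> in-order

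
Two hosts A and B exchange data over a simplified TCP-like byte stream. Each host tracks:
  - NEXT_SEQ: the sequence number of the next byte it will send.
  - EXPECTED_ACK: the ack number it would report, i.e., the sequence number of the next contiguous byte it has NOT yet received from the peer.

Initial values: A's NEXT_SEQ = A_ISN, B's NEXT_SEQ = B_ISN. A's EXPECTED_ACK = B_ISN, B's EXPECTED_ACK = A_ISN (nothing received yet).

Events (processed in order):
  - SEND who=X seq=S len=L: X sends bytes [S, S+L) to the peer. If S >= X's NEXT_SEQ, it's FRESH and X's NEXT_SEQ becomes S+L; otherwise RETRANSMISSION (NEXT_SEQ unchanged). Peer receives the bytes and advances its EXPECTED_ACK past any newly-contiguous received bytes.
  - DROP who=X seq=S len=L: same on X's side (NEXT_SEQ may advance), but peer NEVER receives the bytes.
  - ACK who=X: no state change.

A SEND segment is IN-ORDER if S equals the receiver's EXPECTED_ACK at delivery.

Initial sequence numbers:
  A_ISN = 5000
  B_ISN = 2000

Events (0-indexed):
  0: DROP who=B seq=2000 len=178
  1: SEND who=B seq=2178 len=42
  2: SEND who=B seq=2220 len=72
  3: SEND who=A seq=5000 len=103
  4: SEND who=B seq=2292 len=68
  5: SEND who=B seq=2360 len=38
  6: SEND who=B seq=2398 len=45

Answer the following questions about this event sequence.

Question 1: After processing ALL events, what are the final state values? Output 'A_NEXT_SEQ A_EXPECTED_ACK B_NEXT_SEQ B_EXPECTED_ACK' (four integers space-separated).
Answer: 5103 2000 2443 5103

Derivation:
After event 0: A_seq=5000 A_ack=2000 B_seq=2178 B_ack=5000
After event 1: A_seq=5000 A_ack=2000 B_seq=2220 B_ack=5000
After event 2: A_seq=5000 A_ack=2000 B_seq=2292 B_ack=5000
After event 3: A_seq=5103 A_ack=2000 B_seq=2292 B_ack=5103
After event 4: A_seq=5103 A_ack=2000 B_seq=2360 B_ack=5103
After event 5: A_seq=5103 A_ack=2000 B_seq=2398 B_ack=5103
After event 6: A_seq=5103 A_ack=2000 B_seq=2443 B_ack=5103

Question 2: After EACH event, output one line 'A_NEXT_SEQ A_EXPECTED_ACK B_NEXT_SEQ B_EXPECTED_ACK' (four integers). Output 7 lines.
5000 2000 2178 5000
5000 2000 2220 5000
5000 2000 2292 5000
5103 2000 2292 5103
5103 2000 2360 5103
5103 2000 2398 5103
5103 2000 2443 5103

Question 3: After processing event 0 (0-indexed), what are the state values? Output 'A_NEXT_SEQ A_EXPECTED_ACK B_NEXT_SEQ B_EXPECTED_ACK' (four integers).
After event 0: A_seq=5000 A_ack=2000 B_seq=2178 B_ack=5000

5000 2000 2178 5000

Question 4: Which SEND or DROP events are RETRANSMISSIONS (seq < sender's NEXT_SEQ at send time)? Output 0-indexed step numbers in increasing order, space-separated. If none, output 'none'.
Step 0: DROP seq=2000 -> fresh
Step 1: SEND seq=2178 -> fresh
Step 2: SEND seq=2220 -> fresh
Step 3: SEND seq=5000 -> fresh
Step 4: SEND seq=2292 -> fresh
Step 5: SEND seq=2360 -> fresh
Step 6: SEND seq=2398 -> fresh

Answer: none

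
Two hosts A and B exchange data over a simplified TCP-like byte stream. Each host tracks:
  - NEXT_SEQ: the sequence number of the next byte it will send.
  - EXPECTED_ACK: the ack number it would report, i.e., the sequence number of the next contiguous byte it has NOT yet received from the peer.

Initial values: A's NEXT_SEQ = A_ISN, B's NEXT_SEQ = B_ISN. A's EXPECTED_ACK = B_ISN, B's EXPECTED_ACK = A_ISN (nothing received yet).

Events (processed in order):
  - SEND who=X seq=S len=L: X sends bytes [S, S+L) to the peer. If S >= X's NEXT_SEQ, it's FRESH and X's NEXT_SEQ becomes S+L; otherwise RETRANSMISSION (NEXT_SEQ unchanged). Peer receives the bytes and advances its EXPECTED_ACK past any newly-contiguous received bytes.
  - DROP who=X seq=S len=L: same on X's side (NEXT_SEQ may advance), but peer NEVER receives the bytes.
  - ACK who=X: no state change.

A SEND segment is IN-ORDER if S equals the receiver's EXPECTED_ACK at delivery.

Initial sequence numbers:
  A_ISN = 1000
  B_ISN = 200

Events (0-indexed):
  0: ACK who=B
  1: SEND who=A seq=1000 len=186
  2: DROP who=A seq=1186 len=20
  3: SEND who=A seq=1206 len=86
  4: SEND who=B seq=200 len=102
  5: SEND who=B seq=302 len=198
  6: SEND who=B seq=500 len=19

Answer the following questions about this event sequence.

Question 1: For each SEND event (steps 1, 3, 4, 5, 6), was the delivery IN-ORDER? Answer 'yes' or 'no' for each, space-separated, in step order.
Answer: yes no yes yes yes

Derivation:
Step 1: SEND seq=1000 -> in-order
Step 3: SEND seq=1206 -> out-of-order
Step 4: SEND seq=200 -> in-order
Step 5: SEND seq=302 -> in-order
Step 6: SEND seq=500 -> in-order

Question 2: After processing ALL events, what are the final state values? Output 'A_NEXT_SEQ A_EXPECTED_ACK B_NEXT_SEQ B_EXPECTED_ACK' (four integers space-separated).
Answer: 1292 519 519 1186

Derivation:
After event 0: A_seq=1000 A_ack=200 B_seq=200 B_ack=1000
After event 1: A_seq=1186 A_ack=200 B_seq=200 B_ack=1186
After event 2: A_seq=1206 A_ack=200 B_seq=200 B_ack=1186
After event 3: A_seq=1292 A_ack=200 B_seq=200 B_ack=1186
After event 4: A_seq=1292 A_ack=302 B_seq=302 B_ack=1186
After event 5: A_seq=1292 A_ack=500 B_seq=500 B_ack=1186
After event 6: A_seq=1292 A_ack=519 B_seq=519 B_ack=1186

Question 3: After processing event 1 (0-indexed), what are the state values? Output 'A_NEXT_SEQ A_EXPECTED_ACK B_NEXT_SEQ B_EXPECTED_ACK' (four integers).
After event 0: A_seq=1000 A_ack=200 B_seq=200 B_ack=1000
After event 1: A_seq=1186 A_ack=200 B_seq=200 B_ack=1186

1186 200 200 1186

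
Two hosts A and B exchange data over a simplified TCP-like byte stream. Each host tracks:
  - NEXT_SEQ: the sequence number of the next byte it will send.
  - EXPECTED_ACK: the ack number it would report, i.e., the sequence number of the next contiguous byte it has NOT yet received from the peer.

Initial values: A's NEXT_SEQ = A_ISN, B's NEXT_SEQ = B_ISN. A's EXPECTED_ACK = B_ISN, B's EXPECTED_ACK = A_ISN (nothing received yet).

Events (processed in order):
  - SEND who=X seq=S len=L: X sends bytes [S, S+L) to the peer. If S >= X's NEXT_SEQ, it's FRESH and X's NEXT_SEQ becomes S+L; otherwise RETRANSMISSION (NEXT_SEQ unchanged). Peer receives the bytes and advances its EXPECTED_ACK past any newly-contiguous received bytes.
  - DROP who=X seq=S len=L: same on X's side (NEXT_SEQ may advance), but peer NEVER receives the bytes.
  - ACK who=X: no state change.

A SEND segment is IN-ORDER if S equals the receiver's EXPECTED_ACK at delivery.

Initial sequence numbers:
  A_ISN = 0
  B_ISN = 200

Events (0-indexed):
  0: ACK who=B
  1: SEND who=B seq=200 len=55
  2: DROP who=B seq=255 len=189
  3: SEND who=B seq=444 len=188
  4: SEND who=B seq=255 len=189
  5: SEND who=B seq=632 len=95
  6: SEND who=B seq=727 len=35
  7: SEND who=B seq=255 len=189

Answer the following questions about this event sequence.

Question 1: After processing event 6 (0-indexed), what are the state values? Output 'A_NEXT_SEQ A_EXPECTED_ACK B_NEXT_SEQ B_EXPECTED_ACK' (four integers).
After event 0: A_seq=0 A_ack=200 B_seq=200 B_ack=0
After event 1: A_seq=0 A_ack=255 B_seq=255 B_ack=0
After event 2: A_seq=0 A_ack=255 B_seq=444 B_ack=0
After event 3: A_seq=0 A_ack=255 B_seq=632 B_ack=0
After event 4: A_seq=0 A_ack=632 B_seq=632 B_ack=0
After event 5: A_seq=0 A_ack=727 B_seq=727 B_ack=0
After event 6: A_seq=0 A_ack=762 B_seq=762 B_ack=0

0 762 762 0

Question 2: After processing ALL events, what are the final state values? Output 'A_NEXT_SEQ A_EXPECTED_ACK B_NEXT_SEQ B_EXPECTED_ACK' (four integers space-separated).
Answer: 0 762 762 0

Derivation:
After event 0: A_seq=0 A_ack=200 B_seq=200 B_ack=0
After event 1: A_seq=0 A_ack=255 B_seq=255 B_ack=0
After event 2: A_seq=0 A_ack=255 B_seq=444 B_ack=0
After event 3: A_seq=0 A_ack=255 B_seq=632 B_ack=0
After event 4: A_seq=0 A_ack=632 B_seq=632 B_ack=0
After event 5: A_seq=0 A_ack=727 B_seq=727 B_ack=0
After event 6: A_seq=0 A_ack=762 B_seq=762 B_ack=0
After event 7: A_seq=0 A_ack=762 B_seq=762 B_ack=0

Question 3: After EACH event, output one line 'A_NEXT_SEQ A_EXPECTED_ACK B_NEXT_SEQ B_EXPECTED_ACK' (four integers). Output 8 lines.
0 200 200 0
0 255 255 0
0 255 444 0
0 255 632 0
0 632 632 0
0 727 727 0
0 762 762 0
0 762 762 0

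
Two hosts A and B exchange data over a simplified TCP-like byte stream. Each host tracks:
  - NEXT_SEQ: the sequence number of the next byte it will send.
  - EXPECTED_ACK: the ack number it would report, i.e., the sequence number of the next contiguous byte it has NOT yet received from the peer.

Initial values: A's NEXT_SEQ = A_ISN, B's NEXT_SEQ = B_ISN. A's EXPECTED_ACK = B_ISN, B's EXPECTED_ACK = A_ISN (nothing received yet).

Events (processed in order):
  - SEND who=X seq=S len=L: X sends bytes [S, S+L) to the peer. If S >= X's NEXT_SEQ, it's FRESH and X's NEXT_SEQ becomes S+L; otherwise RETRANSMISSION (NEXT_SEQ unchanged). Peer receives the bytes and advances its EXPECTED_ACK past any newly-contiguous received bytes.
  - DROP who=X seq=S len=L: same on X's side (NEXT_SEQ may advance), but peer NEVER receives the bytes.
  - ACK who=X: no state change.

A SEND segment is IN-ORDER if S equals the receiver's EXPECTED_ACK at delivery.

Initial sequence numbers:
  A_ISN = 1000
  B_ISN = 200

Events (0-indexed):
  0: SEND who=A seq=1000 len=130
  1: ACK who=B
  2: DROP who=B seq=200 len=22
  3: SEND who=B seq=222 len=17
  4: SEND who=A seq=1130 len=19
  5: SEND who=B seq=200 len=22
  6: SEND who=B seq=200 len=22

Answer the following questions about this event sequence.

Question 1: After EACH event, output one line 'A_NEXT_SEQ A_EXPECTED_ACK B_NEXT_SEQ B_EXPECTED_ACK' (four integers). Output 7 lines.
1130 200 200 1130
1130 200 200 1130
1130 200 222 1130
1130 200 239 1130
1149 200 239 1149
1149 239 239 1149
1149 239 239 1149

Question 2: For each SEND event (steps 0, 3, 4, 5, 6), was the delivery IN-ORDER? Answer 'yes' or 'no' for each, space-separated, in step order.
Step 0: SEND seq=1000 -> in-order
Step 3: SEND seq=222 -> out-of-order
Step 4: SEND seq=1130 -> in-order
Step 5: SEND seq=200 -> in-order
Step 6: SEND seq=200 -> out-of-order

Answer: yes no yes yes no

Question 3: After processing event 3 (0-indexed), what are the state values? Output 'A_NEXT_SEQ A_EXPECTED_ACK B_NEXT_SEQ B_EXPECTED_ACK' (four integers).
After event 0: A_seq=1130 A_ack=200 B_seq=200 B_ack=1130
After event 1: A_seq=1130 A_ack=200 B_seq=200 B_ack=1130
After event 2: A_seq=1130 A_ack=200 B_seq=222 B_ack=1130
After event 3: A_seq=1130 A_ack=200 B_seq=239 B_ack=1130

1130 200 239 1130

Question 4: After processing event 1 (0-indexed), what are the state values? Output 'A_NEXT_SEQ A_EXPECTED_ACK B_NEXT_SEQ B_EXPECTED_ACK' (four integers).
After event 0: A_seq=1130 A_ack=200 B_seq=200 B_ack=1130
After event 1: A_seq=1130 A_ack=200 B_seq=200 B_ack=1130

1130 200 200 1130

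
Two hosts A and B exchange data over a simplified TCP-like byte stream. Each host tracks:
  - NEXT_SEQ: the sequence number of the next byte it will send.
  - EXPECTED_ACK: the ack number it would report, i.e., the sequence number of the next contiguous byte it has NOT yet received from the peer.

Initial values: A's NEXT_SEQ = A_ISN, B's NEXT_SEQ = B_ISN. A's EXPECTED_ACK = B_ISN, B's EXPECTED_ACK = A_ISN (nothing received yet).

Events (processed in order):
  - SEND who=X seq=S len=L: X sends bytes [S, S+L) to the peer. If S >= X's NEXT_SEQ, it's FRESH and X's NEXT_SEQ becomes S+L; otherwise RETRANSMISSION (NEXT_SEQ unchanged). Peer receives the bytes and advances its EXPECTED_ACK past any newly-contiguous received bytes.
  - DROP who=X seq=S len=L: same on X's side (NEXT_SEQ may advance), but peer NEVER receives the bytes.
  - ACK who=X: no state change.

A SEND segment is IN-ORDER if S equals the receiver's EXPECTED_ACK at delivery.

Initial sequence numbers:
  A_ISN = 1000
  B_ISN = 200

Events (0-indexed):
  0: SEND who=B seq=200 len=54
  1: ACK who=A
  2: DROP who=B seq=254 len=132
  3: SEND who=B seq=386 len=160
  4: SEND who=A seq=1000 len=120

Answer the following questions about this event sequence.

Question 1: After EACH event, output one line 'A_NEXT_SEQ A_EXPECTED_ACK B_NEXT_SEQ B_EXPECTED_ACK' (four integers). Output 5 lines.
1000 254 254 1000
1000 254 254 1000
1000 254 386 1000
1000 254 546 1000
1120 254 546 1120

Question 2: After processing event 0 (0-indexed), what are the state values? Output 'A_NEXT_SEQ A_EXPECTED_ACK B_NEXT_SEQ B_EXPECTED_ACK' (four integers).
After event 0: A_seq=1000 A_ack=254 B_seq=254 B_ack=1000

1000 254 254 1000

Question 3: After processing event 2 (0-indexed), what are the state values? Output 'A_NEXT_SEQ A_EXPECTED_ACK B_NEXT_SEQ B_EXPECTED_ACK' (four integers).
After event 0: A_seq=1000 A_ack=254 B_seq=254 B_ack=1000
After event 1: A_seq=1000 A_ack=254 B_seq=254 B_ack=1000
After event 2: A_seq=1000 A_ack=254 B_seq=386 B_ack=1000

1000 254 386 1000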